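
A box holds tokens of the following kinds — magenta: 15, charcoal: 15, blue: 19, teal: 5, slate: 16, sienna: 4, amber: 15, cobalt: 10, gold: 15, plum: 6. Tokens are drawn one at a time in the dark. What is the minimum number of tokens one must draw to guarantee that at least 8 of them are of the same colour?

An adversary could hand out at most 7 tokens per colour (teal, sienna, plum run out sooner): 7 + 7 + 7 + 5 + 7 + 4 + 7 + 7 + 7 + 6 = 64 tokens and still no colour has 8.
By pigeonhole, one more token lands in a colour already at 7, so 65 draws are enough and 64 are not.

65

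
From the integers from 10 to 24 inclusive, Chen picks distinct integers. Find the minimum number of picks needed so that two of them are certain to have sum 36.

10

Two chosen integers sum to 36 exactly when both halves of some pair {x, 36−x} with 12 ≤ x ≤ 36−x ≤ 24 are chosen — 6 such pairs.
The remaining 3 elements (those with no distinct partner in range) can never complete a 36-sum, so the worst case takes all of them and one from each pair: 3 + 6 = 9.
The 10th integer has to be the second member of some pair, so 9 + 1 = 10.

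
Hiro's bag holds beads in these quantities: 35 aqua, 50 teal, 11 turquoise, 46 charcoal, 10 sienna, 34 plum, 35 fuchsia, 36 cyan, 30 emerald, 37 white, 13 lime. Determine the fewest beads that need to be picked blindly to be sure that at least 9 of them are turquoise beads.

335

In the worst case for collecting turquoise beads, every non-turquoise bead comes out first.
There are 35 + 50 + 46 + 10 + 34 + 35 + 36 + 30 + 37 + 13 = 326 non-turquoise beads altogether.
After those, each further bead must be turquoise, so 326 + 9 = 335 draws guarantee 9 turquoise beads.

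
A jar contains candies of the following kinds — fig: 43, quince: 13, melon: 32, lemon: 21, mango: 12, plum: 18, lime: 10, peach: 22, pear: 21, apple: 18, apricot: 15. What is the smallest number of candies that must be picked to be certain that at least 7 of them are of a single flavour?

67

The 11 flavours are the holes; the candies drawn are the pigeons.
To avoid 7 of any one flavour, the worst case takes at most 6 of each flavour.
That gives 6 + 6 + 6 + 6 + 6 + 6 + 6 + 6 + 6 + 6 + 6 = 66 candies with no flavour reaching 7.
The next candy forces some flavour to 7, so 66 + 1 = 67.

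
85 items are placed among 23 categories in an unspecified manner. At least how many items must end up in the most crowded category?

The 23 categories are the holes and the 85 items are the pigeons.
If every category held at most 3 items, the total would be at most 23 × 3 = 69, which is less than 85.
So some category holds at least ⌈85/23⌉ = 4 items.

4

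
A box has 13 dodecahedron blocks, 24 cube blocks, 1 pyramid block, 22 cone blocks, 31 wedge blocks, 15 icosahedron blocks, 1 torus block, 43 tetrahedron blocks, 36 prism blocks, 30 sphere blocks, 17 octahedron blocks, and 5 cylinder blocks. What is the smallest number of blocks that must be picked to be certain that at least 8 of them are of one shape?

71

The 12 shapes are the holes; the blocks drawn are the pigeons.
To avoid 8 of any one shape, the worst case takes at most 7 of each shape, or every block of a shape that has fewer than 7.
That gives 7 + 7 + 1 + 7 + 7 + 7 + 1 + 7 + 7 + 7 + 7 + 5 = 70 blocks with no shape reaching 8.
The next block forces some shape to 8, so 70 + 1 = 71.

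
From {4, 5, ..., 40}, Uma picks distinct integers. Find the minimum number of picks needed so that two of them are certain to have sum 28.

28

Group the elements by complementary pair {x, 28−x}: {4,24}, {5,23}, {6,22}, …, giving 10 two-element pairs, the single value 14 (it cannot pair with itself since the integers are distinct), and 16 integers whose partner 28−x falls outside [4,40].
Treating each of those 27 groups as a pigeonhole, one can pick one integer per group — 27 integers — with no two summing to 28.
The 28th integer lands in an occupied pair, forcing a sum of 28.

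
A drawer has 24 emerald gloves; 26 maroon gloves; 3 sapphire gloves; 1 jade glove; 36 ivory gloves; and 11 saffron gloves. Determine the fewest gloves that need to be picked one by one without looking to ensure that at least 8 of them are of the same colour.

Pigeonhole: the 6 colours are the holes; the gloves drawn are the pigeons.
To avoid 8 of any one colour, the worst case takes at most 7 of each colour, or every glove of a colour that has fewer than 7.
That gives 7 + 7 + 3 + 1 + 7 + 7 = 32 gloves with no colour reaching 8.
The next glove forces some colour to 8, so 32 + 1 = 33.

33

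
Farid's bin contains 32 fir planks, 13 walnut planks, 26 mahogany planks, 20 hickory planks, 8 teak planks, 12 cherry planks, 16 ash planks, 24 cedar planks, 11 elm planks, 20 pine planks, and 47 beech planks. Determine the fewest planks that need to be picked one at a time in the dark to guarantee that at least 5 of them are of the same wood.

An adversary could hand out at most 4 planks per wood: 4 + 4 + 4 + 4 + 4 + 4 + 4 + 4 + 4 + 4 + 4 = 44 planks and still no wood has 5.
One more plank lands in a wood already at 4, so 45 draws are enough and 44 are not.

45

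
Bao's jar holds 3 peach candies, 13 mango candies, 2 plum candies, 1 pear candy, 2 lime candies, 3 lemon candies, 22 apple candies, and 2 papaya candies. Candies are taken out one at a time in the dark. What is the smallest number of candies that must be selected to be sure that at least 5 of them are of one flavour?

22

By the pigeonhole principle, put each drawn candy into a box by flavour. The largest draw with every box below 5 takes min(count, 4) from each flavour; flavours with fewer than 4 contribute all they have.
Σ min(cᵢ, 4) = 3 + 4 + 2 + 1 + 2 + 3 + 4 + 2 = 21.
Draw number 21 + 1 = 22 must push one box to 5.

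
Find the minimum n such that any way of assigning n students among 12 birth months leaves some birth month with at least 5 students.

49

With 48 students one could put exactly 4 in each of the 12 birth months, and no birth month would reach 5.
One more student must land in a birth month that already has 4, giving it 5.
So 12 × 4 + 1 = 49 students are required.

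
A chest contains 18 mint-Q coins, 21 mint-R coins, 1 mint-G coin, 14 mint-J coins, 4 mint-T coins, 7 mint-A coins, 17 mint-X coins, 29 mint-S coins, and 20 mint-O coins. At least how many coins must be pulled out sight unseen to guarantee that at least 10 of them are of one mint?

67

Put each drawn coin into a box by mint. The largest draw with every box below 10 takes min(count, 9) from each mint; mints with fewer than 9 contribute all they have.
Σ min(cᵢ, 9) = 9 + 9 + 1 + 9 + 4 + 7 + 9 + 9 + 9 = 66.
Draw number 66 + 1 = 67 must push one box to 10.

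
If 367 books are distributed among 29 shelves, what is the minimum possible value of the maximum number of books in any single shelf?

13

Pigeonhole: the 29 shelves are the holes and the 367 books are the pigeons.
If every shelf held at most 12 books, the total would be at most 29 × 12 = 348, which is less than 367.
So some shelf holds at least ⌈367/29⌉ = 13 books.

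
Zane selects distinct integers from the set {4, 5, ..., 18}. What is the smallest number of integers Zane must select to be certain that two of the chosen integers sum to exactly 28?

Two chosen integers sum to 28 exactly when both halves of some pair {x, 28−x} with 10 ≤ x ≤ 28−x ≤ 18 are chosen — 4 such pairs.
The remaining 7 elements (those with no distinct partner in range) can never complete a 28-sum, so the worst case takes all of them and one from each pair: 7 + 4 = 11.
Pigeonhole: the 12th integer has to be the second member of some pair, so 11 + 1 = 12.

12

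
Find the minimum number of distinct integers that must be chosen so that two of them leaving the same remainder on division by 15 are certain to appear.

16

The 15 residue classes mod 15 are the pigeonholes.
With 15 integers one could put 1 in each residue class and have no class reach 2.
The 16th integer pushes some class to 2, so 15·1 + 1 = 16.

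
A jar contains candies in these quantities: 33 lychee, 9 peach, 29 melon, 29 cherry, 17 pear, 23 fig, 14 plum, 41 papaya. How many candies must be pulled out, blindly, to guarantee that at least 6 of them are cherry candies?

172

In the worst case for collecting cherry candies, every non-cherry candy comes out first.
There are 33 + 9 + 29 + 17 + 23 + 14 + 41 = 166 non-cherry candies altogether.
After those, each further candy must be cherry, so 166 + 6 = 172 draws guarantee 6 cherry candies.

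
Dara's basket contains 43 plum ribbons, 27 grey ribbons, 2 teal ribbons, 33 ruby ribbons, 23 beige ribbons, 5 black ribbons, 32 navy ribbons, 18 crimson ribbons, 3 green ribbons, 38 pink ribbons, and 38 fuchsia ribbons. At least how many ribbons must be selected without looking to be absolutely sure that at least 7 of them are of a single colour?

An adversary could hand out at most 6 ribbons per colour (teal, black, green run out sooner): 6 + 6 + 2 + 6 + 6 + 5 + 6 + 6 + 3 + 6 + 6 = 58 ribbons and still no colour has 7.
By pigeonhole, one more ribbon lands in a colour already at 6, so 59 draws are enough and 58 are not.

59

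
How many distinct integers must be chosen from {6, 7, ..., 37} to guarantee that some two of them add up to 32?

Two chosen integers sum to 32 exactly when both halves of some pair {x, 32−x} with 6 ≤ x ≤ 32−x ≤ 26 are chosen — 10 such pairs.
The remaining 12 elements (those with no distinct partner in range) can never complete a 32-sum, so the worst case takes all of them and one from each pair: 12 + 10 = 22.
By the pigeonhole principle, the 23rd integer has to be the second member of some pair, so 22 + 1 = 23.

23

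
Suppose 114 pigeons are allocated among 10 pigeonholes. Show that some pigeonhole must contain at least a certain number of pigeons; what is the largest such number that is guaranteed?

12

Pigeonhole: the 10 pigeonholes are the holes and the 114 pigeons are the pigeons.
If every pigeonhole held at most 11 pigeons, the total would be at most 10 × 11 = 110, which is less than 114.
So some pigeonhole holds at least ⌈114/10⌉ = 12 pigeons.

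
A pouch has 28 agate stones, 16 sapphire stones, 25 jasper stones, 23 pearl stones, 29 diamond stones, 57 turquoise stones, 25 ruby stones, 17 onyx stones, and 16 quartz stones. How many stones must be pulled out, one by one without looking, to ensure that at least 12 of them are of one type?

An adversary could hand out at most 11 stones per type: 11 + 11 + 11 + 11 + 11 + 11 + 11 + 11 + 11 = 99 stones and still no type has 12.
By pigeonhole, one more stone lands in a type already at 11, so 100 draws are enough and 99 are not.

100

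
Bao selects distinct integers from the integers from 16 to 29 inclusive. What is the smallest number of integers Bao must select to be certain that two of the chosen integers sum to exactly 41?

Group the elements by complementary pair {x, 41−x}: {16,25}, {17,24}, {18,23}, …, giving 5 two-element pairs and 4 integers whose partner 41−x falls outside [16,29].
Treating each of those 9 groups as a pigeonhole, one can pick one integer per group — 9 integers — with no two summing to 41.
The 10th integer lands in an occupied pair, forcing a sum of 41.

10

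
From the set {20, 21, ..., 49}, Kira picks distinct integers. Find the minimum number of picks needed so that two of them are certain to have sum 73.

18

A set avoiding the sum 73 can contain at most one of each pair {x, 73−x}, plus the 4 elements whose complement lies outside the range.
The integers 20, …, 36 (17 of them) are such a set: any two sum to at least 20+21 = 41 and at most 35+36 = 71 < 73.
By the pigeonhole principle, any 18th integer completes one of the 13 pairs, so 18 choices force a sum of 73.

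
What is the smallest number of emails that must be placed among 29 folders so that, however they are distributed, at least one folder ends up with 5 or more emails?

117

With 116 emails one could put exactly 4 in each of the 29 folders, and no folder would reach 5.
One more email must land in a folder that already has 4, giving it 5.
So 29 × 4 + 1 = 117 emails are required.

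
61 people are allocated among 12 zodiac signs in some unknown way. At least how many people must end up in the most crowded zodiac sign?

The 12 zodiac signs are the holes and the 61 people are the pigeons.
If every zodiac sign held at most 5 people, the total would be at most 12 × 5 = 60, which is less than 61.
So some zodiac sign holds at least ⌈61/12⌉ = 6 people.

6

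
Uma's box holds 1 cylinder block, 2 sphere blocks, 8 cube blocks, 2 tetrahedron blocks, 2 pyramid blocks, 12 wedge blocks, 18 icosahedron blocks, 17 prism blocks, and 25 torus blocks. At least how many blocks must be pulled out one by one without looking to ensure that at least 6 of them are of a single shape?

33

An adversary could hand out at most 5 blocks per shape (4 shapes run out sooner): 1 + 2 + 5 + 2 + 2 + 5 + 5 + 5 + 5 = 32 blocks and still no shape has 6.
Pigeonhole: one more block lands in a shape already at 5, so 33 draws are enough and 32 are not.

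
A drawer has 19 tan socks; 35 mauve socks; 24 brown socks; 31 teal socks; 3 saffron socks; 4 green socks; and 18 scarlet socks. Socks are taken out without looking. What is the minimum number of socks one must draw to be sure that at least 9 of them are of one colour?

The 7 colours are the holes; the socks drawn are the pigeons.
To avoid 9 of any one colour, the worst case takes at most 8 of each colour, or every sock of a colour that has fewer than 8.
That gives 8 + 8 + 8 + 8 + 3 + 4 + 8 = 47 socks with no colour reaching 9.
The next sock forces some colour to 9, so 47 + 1 = 48.

48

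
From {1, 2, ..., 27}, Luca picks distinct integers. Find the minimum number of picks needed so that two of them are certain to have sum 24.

Group the elements by complementary pair {x, 24−x}: {1,23}, {2,22}, {3,21}, …, giving 11 two-element pairs, the single value 12 (it cannot pair with itself since the integers are distinct), and 4 integers whose partner 24−x falls outside [1,27].
Treating each of those 16 groups as a pigeonhole, one can pick one integer per group — 16 integers — with no two summing to 24.
The 17th integer lands in an occupied pair, forcing a sum of 24.

17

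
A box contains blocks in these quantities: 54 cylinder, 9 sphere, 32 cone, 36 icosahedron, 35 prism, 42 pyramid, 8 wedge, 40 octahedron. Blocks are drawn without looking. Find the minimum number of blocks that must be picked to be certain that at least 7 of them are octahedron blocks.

In the worst case for collecting octahedron blocks, every non-octahedron block comes out first.
There are 54 + 9 + 32 + 36 + 35 + 42 + 8 = 216 non-octahedron blocks altogether.
After those, each further block must be octahedron, so 216 + 7 = 223 draws guarantee 7 octahedron blocks.

223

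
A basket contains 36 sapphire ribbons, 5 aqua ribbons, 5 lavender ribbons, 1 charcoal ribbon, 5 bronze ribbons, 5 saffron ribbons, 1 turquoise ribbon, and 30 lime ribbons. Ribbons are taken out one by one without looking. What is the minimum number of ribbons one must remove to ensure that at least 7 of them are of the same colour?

By the pigeonhole principle, put each drawn ribbon into a box by colour. The largest draw with every box below 7 takes min(count, 6) from each colour; colours with fewer than 6 contribute all they have.
Σ min(cᵢ, 6) = 6 + 5 + 5 + 1 + 5 + 5 + 1 + 6 = 34.
Draw number 34 + 1 = 35 must push one box to 7.

35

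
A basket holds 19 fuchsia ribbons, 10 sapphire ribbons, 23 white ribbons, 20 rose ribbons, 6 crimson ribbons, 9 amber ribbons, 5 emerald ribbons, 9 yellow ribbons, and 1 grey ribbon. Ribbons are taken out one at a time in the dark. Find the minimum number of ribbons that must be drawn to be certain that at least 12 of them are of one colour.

74

The 9 colours are the holes; the ribbons drawn are the pigeons.
To avoid 12 of any one colour, the worst case takes at most 11 of each colour, or every ribbon of a colour that has fewer than 11.
That gives 11 + 10 + 11 + 11 + 6 + 9 + 5 + 9 + 1 = 73 ribbons with no colour reaching 12.
The next ribbon forces some colour to 12, so 73 + 1 = 74.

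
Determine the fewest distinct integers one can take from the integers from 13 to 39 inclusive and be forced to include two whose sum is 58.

Two chosen integers sum to 58 exactly when both halves of some pair {x, 58−x} with 19 ≤ x ≤ 58−x ≤ 39 are chosen — 10 such pairs.
The remaining 7 elements (those with no distinct partner in range) can never complete a 58-sum, so the worst case takes all of them and one from each pair: 7 + 10 = 17.
Pigeonhole: the 18th integer has to be the second member of some pair, so 17 + 1 = 18.

18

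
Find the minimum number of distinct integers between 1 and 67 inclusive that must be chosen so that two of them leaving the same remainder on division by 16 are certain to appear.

17

The 16 residue classes mod 16 are the pigeonholes.
With 16 integers one could put 1 in each residue class and have no class reach 2.
The 17th integer pushes some class to 2, so 16·1 + 1 = 17.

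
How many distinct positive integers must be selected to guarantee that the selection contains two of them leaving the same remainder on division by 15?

By the pigeonhole principle, the 15 residue classes mod 15 are the pigeonholes.
With 15 integers one could put 1 in each residue class and have no class reach 2.
The 16th integer pushes some class to 2, so 15·1 + 1 = 16.

16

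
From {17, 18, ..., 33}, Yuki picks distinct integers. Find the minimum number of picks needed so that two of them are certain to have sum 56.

13

Two chosen integers sum to 56 exactly when both halves of some pair {x, 56−x} with 23 ≤ x ≤ 56−x ≤ 33 are chosen — 5 such pairs.
The remaining 7 elements (those with no distinct partner in range) can never complete a 56-sum, so the worst case takes all of them and one from each pair: 7 + 5 = 12.
The 13th integer has to be the second member of some pair, so 12 + 1 = 13.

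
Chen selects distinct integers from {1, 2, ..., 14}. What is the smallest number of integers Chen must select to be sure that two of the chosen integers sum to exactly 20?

A set avoiding the sum 20 can contain at most one of each pair {x, 20−x}, plus the 6 elements whose complement lies outside the range or equal to its own complement.
The integers 1, …, 10 (10 of them) are such a set: any two sum to at least 1+2 = 3 and at most 9+10 = 19 < 20.
Pigeonhole: any 11th integer completes one of the 4 pairs, so 11 choices force a sum of 20.

11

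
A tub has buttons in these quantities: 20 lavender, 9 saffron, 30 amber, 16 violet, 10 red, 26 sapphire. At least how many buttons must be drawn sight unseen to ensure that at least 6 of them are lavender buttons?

97

In the worst case for collecting lavender buttons, every non-lavender button comes out first.
There are 9 + 30 + 16 + 10 + 26 = 91 non-lavender buttons altogether.
After those, each further button must be lavender, so 91 + 6 = 97 draws guarantee 6 lavender buttons.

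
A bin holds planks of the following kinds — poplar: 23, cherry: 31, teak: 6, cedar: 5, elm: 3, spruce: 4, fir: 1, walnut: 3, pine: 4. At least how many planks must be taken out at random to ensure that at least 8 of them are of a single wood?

An adversary could hand out at most 7 planks per wood (7 woods run out sooner): 7 + 7 + 6 + 5 + 3 + 4 + 1 + 3 + 4 = 40 planks and still no wood has 8.
By the pigeonhole principle, one more plank lands in a wood already at 7, so 41 draws are enough and 40 are not.

41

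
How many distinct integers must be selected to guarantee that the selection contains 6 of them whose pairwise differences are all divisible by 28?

141

Integers whose pairwise differences are multiples of 28 are exactly those sharing a remainder mod 28. The 28 residue classes mod 28 are the pigeonholes.
With 140 integers one could put 5 in each residue class and have no class reach 6.
The 141st integer pushes some class to 6, so 28·5 + 1 = 141.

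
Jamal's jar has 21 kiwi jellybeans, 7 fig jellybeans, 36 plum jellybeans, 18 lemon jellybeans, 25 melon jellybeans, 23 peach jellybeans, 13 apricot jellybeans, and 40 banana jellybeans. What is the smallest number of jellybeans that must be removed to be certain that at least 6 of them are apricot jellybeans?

176

In the worst case for collecting apricot jellybeans, every non-apricot jellybean comes out first.
There are 21 + 7 + 36 + 18 + 25 + 23 + 40 = 170 non-apricot jellybeans altogether.
After those, each further jellybean must be apricot, so 170 + 6 = 176 draws guarantee 6 apricot jellybeans.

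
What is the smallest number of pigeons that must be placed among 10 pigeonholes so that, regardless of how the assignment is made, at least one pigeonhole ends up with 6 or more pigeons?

With 50 pigeons one could put exactly 5 in each of the 10 pigeonholes, and no pigeonhole would reach 6.
Pigeonhole: one more pigeon must land in a pigeonhole that already has 5, giving it 6.
So 10 × 5 + 1 = 51 pigeons are required.

51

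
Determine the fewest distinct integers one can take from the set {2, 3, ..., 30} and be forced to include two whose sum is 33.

A set avoiding the sum 33 can contain at most one of each pair {x, 33−x}, plus the 1 element whose complement lies outside the range.
The integers 2, …, 16 (15 of them) are such a set: any two sum to at least 2+3 = 5 and at most 15+16 = 31 < 33.
Pigeonhole: any 16th integer completes one of the 14 pairs, so 16 choices force a sum of 33.

16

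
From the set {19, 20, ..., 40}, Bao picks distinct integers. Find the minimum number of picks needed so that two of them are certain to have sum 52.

16

Group the elements by complementary pair {x, 52−x}: {19,33}, {20,32}, {21,31}, …, giving 7 two-element pairs, the single value 26 (it cannot pair with itself since the integers are distinct), and 7 integers whose partner 52−x falls outside [19,40].
By pigeonhole, treating each of those 15 groups as a pigeonhole, one can pick one integer per group — 15 integers — with no two summing to 52.
The 16th integer lands in an occupied pair, forcing a sum of 52.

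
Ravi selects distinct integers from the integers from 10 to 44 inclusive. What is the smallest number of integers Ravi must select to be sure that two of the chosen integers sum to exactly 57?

20

A set avoiding the sum 57 can contain at most one of each pair {x, 57−x}, plus the 3 elements whose complement lies outside the range.
The integers 10, …, 28 (19 of them) are such a set: any two sum to at least 10+11 = 21 and at most 27+28 = 55 < 57.
By pigeonhole, any 20th integer completes one of the 16 pairs, so 20 choices force a sum of 57.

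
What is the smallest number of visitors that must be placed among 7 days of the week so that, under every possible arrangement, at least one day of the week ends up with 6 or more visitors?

With 35 visitors one could put exactly 5 in each of the 7 days of the week, and no day of the week would reach 6.
By the pigeonhole principle, one more visitor must land in a day of the week that already has 5, giving it 6.
So 7 × 5 + 1 = 36 visitors are required.

36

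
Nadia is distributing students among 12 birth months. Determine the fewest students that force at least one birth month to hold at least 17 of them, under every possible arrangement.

With 192 students one could put exactly 16 in each of the 12 birth months, and no birth month would reach 17.
By pigeonhole, one more student must land in a birth month that already has 16, giving it 17.
So 12 × 16 + 1 = 193 students are required.

193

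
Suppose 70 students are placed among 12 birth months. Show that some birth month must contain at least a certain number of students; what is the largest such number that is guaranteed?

The 12 birth months are the holes and the 70 students are the pigeons.
If every birth month held at most 5 students, the total would be at most 12 × 5 = 60, which is less than 70.
So some birth month holds at least ⌈70/12⌉ = 6 students.

6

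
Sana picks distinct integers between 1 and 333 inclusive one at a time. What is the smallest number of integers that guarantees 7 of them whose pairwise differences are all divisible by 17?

Integers whose pairwise differences are multiples of 17 are exactly those sharing a remainder mod 17. By pigeonhole, the 17 residue classes mod 17 are the pigeonholes.
With 102 integers one could put 6 in each residue class and have no class reach 7.
The 103rd integer pushes some class to 7, so 17·6 + 1 = 103.

103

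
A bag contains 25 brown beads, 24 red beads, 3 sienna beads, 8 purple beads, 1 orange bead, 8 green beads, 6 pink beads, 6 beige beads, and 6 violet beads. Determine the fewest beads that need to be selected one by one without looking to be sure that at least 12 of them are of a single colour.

61

An adversary could hand out at most 11 beads per colour (7 colours run out sooner): 11 + 11 + 3 + 8 + 1 + 8 + 6 + 6 + 6 = 60 beads and still no colour has 12.
By pigeonhole, one more bead lands in a colour already at 11, so 61 draws are enough and 60 are not.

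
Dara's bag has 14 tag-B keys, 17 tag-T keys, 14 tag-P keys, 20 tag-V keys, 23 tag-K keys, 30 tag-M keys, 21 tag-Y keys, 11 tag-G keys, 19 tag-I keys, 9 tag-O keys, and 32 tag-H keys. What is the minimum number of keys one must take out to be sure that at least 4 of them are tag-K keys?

191

In the worst case for collecting tag-K keys, every non-tag-K key comes out first.
There are 14 + 17 + 14 + 20 + 30 + 21 + 11 + 19 + 9 + 32 = 187 non-tag-K keys altogether.
After those, each further key must be tag-K, so 187 + 4 = 191 draws guarantee 4 tag-K keys.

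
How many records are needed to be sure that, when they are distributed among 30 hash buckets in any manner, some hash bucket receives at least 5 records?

121

With 120 records one could put exactly 4 in each of the 30 hash buckets, and no hash bucket would reach 5.
One more record must land in a hash bucket that already has 4, giving it 5.
So 30 × 4 + 1 = 121 records are required.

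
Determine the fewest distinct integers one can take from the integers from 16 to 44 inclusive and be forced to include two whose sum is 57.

Two chosen integers sum to 57 exactly when both halves of some pair {x, 57−x} with 16 ≤ x ≤ 57−x ≤ 41 are chosen — 13 such pairs.
The remaining 3 elements (those with no distinct partner in range) can never complete a 57-sum, so the worst case takes all of them and one from each pair: 3 + 13 = 16.
The 17th integer has to be the second member of some pair, so 16 + 1 = 17.

17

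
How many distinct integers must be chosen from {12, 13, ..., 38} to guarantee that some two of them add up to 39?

20

Two chosen integers sum to 39 exactly when both halves of some pair {x, 39−x} with 12 ≤ x ≤ 39−x ≤ 27 are chosen — 8 such pairs.
The remaining 11 elements (those with no distinct partner in range) can never complete a 39-sum, so the worst case takes all of them and one from each pair: 11 + 8 = 19.
By pigeonhole, the 20th integer has to be the second member of some pair, so 19 + 1 = 20.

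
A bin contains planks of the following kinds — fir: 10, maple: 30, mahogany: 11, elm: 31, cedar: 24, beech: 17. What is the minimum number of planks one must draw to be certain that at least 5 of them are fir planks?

118

In the worst case for collecting fir planks, every non-fir plank comes out first.
There are 30 + 11 + 31 + 24 + 17 = 113 non-fir planks altogether.
After those, each further plank must be fir, so 113 + 5 = 118 draws guarantee 5 fir planks.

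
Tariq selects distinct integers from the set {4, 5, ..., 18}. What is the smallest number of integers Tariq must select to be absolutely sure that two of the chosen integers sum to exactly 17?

A set avoiding the sum 17 can contain at most one of each pair {x, 17−x}, plus the 5 elements whose complement lies outside the range.
The integers 9, …, 18 (10 of them) are such a set: any two sum to at least 9+10 = 19 > 17.
Any 11th integer completes one of the 5 pairs, so 11 choices force a sum of 17.

11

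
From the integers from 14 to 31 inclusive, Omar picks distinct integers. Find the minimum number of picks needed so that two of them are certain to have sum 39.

13

Two chosen integers sum to 39 exactly when both halves of some pair {x, 39−x} with 14 ≤ x ≤ 39−x ≤ 25 are chosen — 6 such pairs.
The remaining 6 elements (those with no distinct partner in range) can never complete a 39-sum, so the worst case takes all of them and one from each pair: 6 + 6 = 12.
The 13th integer has to be the second member of some pair, so 12 + 1 = 13.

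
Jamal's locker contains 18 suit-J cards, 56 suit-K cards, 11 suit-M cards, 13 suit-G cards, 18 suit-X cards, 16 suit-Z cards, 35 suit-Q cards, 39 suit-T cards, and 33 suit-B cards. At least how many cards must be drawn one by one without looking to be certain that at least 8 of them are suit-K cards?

191

In the worst case for collecting suit-K cards, every non-suit-K card comes out first.
There are 18 + 11 + 13 + 18 + 16 + 35 + 39 + 33 = 183 non-suit-K cards altogether.
After those, each further card must be suit-K, so 183 + 8 = 191 draws guarantee 8 suit-K cards.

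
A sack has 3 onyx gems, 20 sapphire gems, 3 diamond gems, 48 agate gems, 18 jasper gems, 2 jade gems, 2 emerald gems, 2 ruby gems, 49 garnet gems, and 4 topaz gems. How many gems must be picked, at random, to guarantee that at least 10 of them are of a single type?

53

By pigeonhole, the 10 types are the holes; the gems drawn are the pigeons.
To avoid 10 of any one type, the worst case takes at most 9 of each type, or every gem of a type that has fewer than 9.
That gives 3 + 9 + 3 + 9 + 9 + 2 + 2 + 2 + 9 + 4 = 52 gems with no type reaching 10.
The next gem forces some type to 10, so 52 + 1 = 53.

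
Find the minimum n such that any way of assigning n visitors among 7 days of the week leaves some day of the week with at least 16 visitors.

With 105 visitors one could put exactly 15 in each of the 7 days of the week, and no day of the week would reach 16.
One more visitor must land in a day of the week that already has 15, giving it 16.
So 7 × 15 + 1 = 106 visitors are required.

106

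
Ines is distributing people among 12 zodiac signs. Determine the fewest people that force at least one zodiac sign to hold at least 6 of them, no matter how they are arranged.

61

With 60 people one could put exactly 5 in each of the 12 zodiac signs, and no zodiac sign would reach 6.
Pigeonhole: one more person must land in a zodiac sign that already has 5, giving it 6.
So 12 × 5 + 1 = 61 people are required.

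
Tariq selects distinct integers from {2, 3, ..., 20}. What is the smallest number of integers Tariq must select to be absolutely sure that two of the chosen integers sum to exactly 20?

12

Two chosen integers sum to 20 exactly when both halves of some pair {x, 20−x} with 2 ≤ x ≤ 20−x ≤ 18 are chosen — 8 such pairs.
The remaining 3 elements (those with no distinct partner in range) can never complete a 20-sum, so the worst case takes all of them and one from each pair: 3 + 8 = 11.
By the pigeonhole principle, the 12th integer has to be the second member of some pair, so 11 + 1 = 12.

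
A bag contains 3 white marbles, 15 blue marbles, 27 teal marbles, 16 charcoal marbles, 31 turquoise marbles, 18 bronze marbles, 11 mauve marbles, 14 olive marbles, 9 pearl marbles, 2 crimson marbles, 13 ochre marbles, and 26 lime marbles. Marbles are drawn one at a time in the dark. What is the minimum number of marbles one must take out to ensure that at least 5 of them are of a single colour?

46

By the pigeonhole principle, put each drawn marble into a box by colour. The largest draw with every box below 5 takes min(count, 4) from each colour; colours with fewer than 4 contribute all they have.
Σ min(cᵢ, 4) = 3 + 4 + 4 + 4 + 4 + 4 + 4 + 4 + 4 + 2 + 4 + 4 = 45.
Draw number 45 + 1 = 46 must push one box to 5.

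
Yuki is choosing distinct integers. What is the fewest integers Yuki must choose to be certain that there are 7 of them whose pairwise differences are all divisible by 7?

43

Integers whose pairwise differences are multiples of 7 are exactly those sharing a remainder mod 7. By pigeonhole, the 7 residue classes mod 7 are the pigeonholes.
With 42 integers one could put 6 in each residue class and have no class reach 7.
The 43rd integer pushes some class to 7, so 7·6 + 1 = 43.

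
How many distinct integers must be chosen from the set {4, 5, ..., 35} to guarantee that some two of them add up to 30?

Two chosen integers sum to 30 exactly when both halves of some pair {x, 30−x} with 4 ≤ x ≤ 30−x ≤ 26 are chosen — 11 such pairs.
The remaining 10 elements (those with no distinct partner in range) can never complete a 30-sum, so the worst case takes all of them and one from each pair: 10 + 11 = 21.
The 22nd integer has to be the second member of some pair, so 21 + 1 = 22.

22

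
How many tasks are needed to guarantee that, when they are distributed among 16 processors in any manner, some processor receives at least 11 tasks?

With 160 tasks one could put exactly 10 in each of the 16 processors, and no processor would reach 11.
One more task must land in a processor that already has 10, giving it 11.
So 16 × 10 + 1 = 161 tasks are required.

161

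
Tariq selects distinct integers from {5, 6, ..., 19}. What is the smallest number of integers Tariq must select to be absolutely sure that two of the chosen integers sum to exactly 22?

10

Group the elements by complementary pair {x, 22−x}: {5,17}, {6,16}, {7,15}, …, giving 6 two-element pairs, the single value 11 (it cannot pair with itself since the integers are distinct), and 2 integers whose partner 22−x falls outside [5,19].
Pigeonhole: treating each of those 9 groups as a pigeonhole, one can pick one integer per group — 9 integers — with no two summing to 22.
The 10th integer lands in an occupied pair, forcing a sum of 22.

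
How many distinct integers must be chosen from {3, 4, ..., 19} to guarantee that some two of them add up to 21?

10

Group the elements by complementary pair {x, 21−x}: {3,18}, {4,17}, {5,16}, …, giving 8 two-element pairs and 1 integer whose partner 21−x falls outside [3,19].
Treating each of those 9 groups as a pigeonhole, one can pick one integer per group — 9 integers — with no two summing to 21.
The 10th integer lands in an occupied pair, forcing a sum of 21.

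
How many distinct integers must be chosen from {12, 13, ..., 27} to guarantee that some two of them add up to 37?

10

Group the elements by complementary pair {x, 37−x}: {12,25}, {13,24}, {14,23}, …, giving 7 two-element pairs and 2 integers whose partner 37−x falls outside [12,27].
Treating each of those 9 groups as a pigeonhole, one can pick one integer per group — 9 integers — with no two summing to 37.
The 10th integer lands in an occupied pair, forcing a sum of 37.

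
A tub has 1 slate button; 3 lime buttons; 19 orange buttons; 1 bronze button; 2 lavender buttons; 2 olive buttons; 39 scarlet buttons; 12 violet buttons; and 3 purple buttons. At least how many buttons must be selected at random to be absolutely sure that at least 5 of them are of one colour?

An adversary could hand out at most 4 buttons per colour (6 colours run out sooner): 1 + 3 + 4 + 1 + 2 + 2 + 4 + 4 + 3 = 24 buttons and still no colour has 5.
Pigeonhole: one more button lands in a colour already at 4, so 25 draws are enough and 24 are not.

25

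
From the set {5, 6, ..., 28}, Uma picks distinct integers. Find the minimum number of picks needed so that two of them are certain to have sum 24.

18

A set avoiding the sum 24 can contain at most one of each pair {x, 24−x}, plus the 10 elements whose complement lies outside the range or equal to its own complement.
The integers 12, …, 28 (17 of them) are such a set: any two sum to at least 12+13 = 25 > 24.
Any 18th integer completes one of the 7 pairs, so 18 choices force a sum of 24.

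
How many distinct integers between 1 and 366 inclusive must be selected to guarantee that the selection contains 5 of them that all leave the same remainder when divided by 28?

113

By pigeonhole, the 28 residue classes mod 28 are the pigeonholes.
With 112 integers one could put 4 in each residue class and have no class reach 5.
The 113th integer pushes some class to 5, so 28·4 + 1 = 113.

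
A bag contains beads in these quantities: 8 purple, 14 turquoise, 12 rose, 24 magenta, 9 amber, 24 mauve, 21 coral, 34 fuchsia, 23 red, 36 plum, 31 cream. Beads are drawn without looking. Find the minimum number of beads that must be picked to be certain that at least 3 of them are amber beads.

In the worst case for collecting amber beads, every non-amber bead comes out first.
There are 8 + 14 + 12 + 24 + 24 + 21 + 34 + 23 + 36 + 31 = 227 non-amber beads altogether.
After those, each further bead must be amber, so 227 + 3 = 230 draws guarantee 3 amber beads.

230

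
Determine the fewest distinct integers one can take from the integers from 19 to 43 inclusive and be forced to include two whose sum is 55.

Group the elements by complementary pair {x, 55−x}: {19,36}, {20,35}, {21,34}, …, giving 9 two-element pairs and 7 integers whose partner 55−x falls outside [19,43].
Treating each of those 16 groups as a pigeonhole, one can pick one integer per group — 16 integers — with no two summing to 55.
The 17th integer lands in an occupied pair, forcing a sum of 55.

17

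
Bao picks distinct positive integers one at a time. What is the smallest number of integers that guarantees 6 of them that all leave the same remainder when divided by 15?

The 15 residue classes mod 15 are the pigeonholes.
With 75 integers one could put 5 in each residue class and have no class reach 6.
The 76th integer pushes some class to 6, so 15·5 + 1 = 76.

76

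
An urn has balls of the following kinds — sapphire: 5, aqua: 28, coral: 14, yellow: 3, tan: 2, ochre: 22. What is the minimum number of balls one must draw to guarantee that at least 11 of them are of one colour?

Pigeonhole: put each drawn ball into a box by colour. The largest draw with every box below 11 takes min(count, 10) from each colour; colours with fewer than 10 contribute all they have.
Σ min(cᵢ, 10) = 5 + 10 + 10 + 3 + 2 + 10 = 40.
Draw number 40 + 1 = 41 must push one box to 11.

41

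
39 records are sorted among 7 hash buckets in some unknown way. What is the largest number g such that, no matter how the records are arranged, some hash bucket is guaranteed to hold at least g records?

By the pigeonhole principle, the 7 hash buckets are the holes and the 39 records are the pigeons.
If every hash bucket held at most 5 records, the total would be at most 7 × 5 = 35, which is less than 39.
So some hash bucket holds at least ⌈39/7⌉ = 6 records.

6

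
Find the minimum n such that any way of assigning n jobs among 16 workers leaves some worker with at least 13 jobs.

With 192 jobs one could put exactly 12 in each of the 16 workers, and no worker would reach 13.
One more job must land in a worker that already has 12, giving it 13.
So 16 × 12 + 1 = 193 jobs are required.

193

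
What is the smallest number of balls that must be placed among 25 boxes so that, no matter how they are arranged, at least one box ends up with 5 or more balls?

101

With 100 balls one could put exactly 4 in each of the 25 boxes, and no box would reach 5.
By pigeonhole, one more ball must land in a box that already has 4, giving it 5.
So 25 × 4 + 1 = 101 balls are required.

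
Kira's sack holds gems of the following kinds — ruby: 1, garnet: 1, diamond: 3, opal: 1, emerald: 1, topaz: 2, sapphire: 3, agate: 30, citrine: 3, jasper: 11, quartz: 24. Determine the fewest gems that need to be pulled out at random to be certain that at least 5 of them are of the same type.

Put each drawn gem into a box by type. The largest draw with every box below 5 takes min(count, 4) from each type; types with fewer than 4 contribute all they have.
Σ min(cᵢ, 4) = 1 + 1 + 3 + 1 + 1 + 2 + 3 + 4 + 3 + 4 + 4 = 27.
Draw number 27 + 1 = 28 must push one box to 5.

28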